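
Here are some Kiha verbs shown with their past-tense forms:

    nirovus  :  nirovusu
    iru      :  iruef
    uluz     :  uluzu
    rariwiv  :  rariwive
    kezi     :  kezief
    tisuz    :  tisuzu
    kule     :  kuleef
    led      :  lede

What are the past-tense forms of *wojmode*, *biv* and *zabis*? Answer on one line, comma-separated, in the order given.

Looking at the final sound of each stem: -u when the stem ends in a sibilant (*nirovus*, *uluz*, *tisuz*); -e when the stem ends in a non-sibilant consonant (*rariwiv*, *led*); -ef when the stem ends in a vowel (*iru*, *kezi*, *kule*).
Since the final sound of *wojmode* is /e/ (a vowel), it takes -ef, giving *wojmodeef*.
*biv* — final sound /v/ (a non-sibilant consonant) → -e → *bive*.
Since the final sound of *zabis* is /s/ (a sibilant), it takes -u, giving *zabisu*.

wojmodeef, bive, zabisu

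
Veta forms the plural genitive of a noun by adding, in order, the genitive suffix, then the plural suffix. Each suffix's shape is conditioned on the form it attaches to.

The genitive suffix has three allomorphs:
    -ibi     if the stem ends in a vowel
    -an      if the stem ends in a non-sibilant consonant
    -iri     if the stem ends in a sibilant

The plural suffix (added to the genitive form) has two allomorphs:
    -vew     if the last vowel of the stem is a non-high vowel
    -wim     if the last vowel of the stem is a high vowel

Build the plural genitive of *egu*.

Since the final sound of *egu* is /u/ (a vowel), it takes -ibi, giving *eguibi*.
The last vowel of the genitive form *eguibi* is /i/, which is a high vowel, so the plural suffix is -wim, giving *eguibiwim*.

eguibiwim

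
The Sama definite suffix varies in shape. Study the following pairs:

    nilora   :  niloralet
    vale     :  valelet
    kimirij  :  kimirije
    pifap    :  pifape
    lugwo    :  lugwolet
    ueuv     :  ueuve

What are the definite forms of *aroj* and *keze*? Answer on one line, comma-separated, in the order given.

The alternation tracks the final sound of the stem — -e when the stem ends in a consonant (*kimirij*, *pifap*, *ueuv*); -let when the stem ends in a vowel (*nilora*, *vale*, *lugwo*).
Since the final sound of *aroj* is /j/ (a consonant), it takes -e, giving *aroje*.
Since the final sound of *keze* is /e/ (a vowel), it takes -let, giving *kezelet*.

aroje, kezelet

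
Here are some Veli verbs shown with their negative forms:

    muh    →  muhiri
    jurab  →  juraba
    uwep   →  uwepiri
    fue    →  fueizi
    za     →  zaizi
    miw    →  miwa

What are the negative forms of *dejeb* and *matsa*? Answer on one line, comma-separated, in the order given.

dejeba, matsaizi

The alternation tracks the final sound of the stem — -iri when the stem ends in a voiceless consonant (*muh*, *uwep*); -a when the stem ends in a voiced consonant (*jurab*, *miw*); -izi when the stem ends in a vowel (*fue*, *za*).
The final sound of *dejeb* is /b/, which is a voiced consonant, so the suffix is -a, giving *dejeba*.
The final sound of *matsa* is /a/, which is a vowel, so the suffix is -izi, giving *matsaizi*.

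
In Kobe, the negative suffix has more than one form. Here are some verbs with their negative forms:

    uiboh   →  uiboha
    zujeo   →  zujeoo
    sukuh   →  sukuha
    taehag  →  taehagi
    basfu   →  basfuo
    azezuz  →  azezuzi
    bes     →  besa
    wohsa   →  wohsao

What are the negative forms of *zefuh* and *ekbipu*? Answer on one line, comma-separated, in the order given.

The suffix is conditioned by the final sound: -a when the stem ends in a voiceless consonant (*uiboh*, *sukuh*, *bes*); -i when the stem ends in a voiced consonant (*taehag*, *azezuz*); -o when the stem ends in a vowel (*zujeo*, *basfu*, *wohsa*).
The final sound of *zefuh* is /h/, which is a voiceless consonant, so the suffix is -a, giving *zefuha*.
The final sound of *ekbipu* is /u/, which is a vowel, so the suffix is -o, giving *ekbipuo*.

zefuha, ekbipuo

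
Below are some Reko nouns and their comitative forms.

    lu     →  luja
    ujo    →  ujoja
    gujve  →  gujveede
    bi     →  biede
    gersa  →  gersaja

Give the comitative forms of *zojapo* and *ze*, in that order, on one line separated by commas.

zojapoja, zeede

The pattern is front/back vowel harmony: -ede when the last vowel of the stem is a front vowel (*gujve*, *bi*); -ja when the last vowel of the stem is a back vowel (*lu*, *ujo*, *gersa*).
*zojapo* — last vowel /o/ (a back vowel) → -ja → *zojapoja*.
The last vowel of *ze* is /e/, which is a front vowel, so the suffix is -ede, giving *zeede*.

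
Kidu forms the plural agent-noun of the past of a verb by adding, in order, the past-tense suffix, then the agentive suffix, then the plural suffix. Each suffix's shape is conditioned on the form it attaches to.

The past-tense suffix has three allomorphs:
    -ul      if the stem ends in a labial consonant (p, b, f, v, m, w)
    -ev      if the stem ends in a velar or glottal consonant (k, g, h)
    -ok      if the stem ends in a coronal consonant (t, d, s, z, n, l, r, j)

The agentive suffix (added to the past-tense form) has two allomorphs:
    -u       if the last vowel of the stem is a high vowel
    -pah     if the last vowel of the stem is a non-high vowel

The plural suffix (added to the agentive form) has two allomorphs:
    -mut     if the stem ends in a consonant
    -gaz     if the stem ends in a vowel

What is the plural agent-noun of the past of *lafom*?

lafomulugaz

Since the final consonant of *lafom* is /m/ (labial), it takes -ul, giving *lafomul*.
The past-tense form *lafomul*: last vowel = /u/, a high vowel → -u → *lafomulu*.
The final sound of the agentive form *lafomulu* is /u/, which is a vowel, so the plural suffix is -gaz, giving *lafomulugaz*.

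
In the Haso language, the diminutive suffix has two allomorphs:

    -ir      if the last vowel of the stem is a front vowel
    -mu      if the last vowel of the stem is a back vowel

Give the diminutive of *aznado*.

aznadomu

*aznado* — last vowel /o/ (a back vowel) → -mu → *aznadomu*.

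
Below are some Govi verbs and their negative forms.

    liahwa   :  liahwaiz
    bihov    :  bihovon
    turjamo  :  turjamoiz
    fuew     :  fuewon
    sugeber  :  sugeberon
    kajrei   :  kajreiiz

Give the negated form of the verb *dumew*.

dumewon

The alternation tracks the final sound of the stem — -on when the stem ends in a consonant (*bihov*, *fuew*, *sugeber*); -iz when the stem ends in a vowel (*liahwa*, *turjamo*, *kajrei*).
*dumew*: final sound = /w/, a consonant → -on → *dumewon*.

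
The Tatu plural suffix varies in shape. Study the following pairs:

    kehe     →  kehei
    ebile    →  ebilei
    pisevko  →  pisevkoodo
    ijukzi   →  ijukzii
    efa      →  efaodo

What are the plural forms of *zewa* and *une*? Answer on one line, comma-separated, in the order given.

zewaodo, unei

The alternation tracks the last vowel of the stem — -i when the last vowel of the stem is a front vowel (*kehe*, *ebile*, *ijukzi*); -odo when the last vowel of the stem is a back vowel (*pisevko*, *efa*).
The last vowel of *zewa* is /a/, which is a back vowel, so the suffix is -odo, giving *zewaodo*.
*une*: last vowel = /e/, a front vowel → -i → *unei*.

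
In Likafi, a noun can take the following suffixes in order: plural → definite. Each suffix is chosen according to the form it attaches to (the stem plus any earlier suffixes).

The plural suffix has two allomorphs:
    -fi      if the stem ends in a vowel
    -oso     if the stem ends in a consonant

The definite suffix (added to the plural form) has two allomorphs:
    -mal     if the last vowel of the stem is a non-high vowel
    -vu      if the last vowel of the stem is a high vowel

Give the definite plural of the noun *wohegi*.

*wohegi*: final sound = /i/, a vowel → -fi → *wohegifi*.
The plural form *wohegifi* — last vowel /i/ (a high vowel) → -vu → *wohegifivu*.

wohegifivu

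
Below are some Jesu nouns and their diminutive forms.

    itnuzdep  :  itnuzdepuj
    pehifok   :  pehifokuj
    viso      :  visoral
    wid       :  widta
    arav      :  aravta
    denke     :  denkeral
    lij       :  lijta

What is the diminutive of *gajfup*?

gajfupuj

Looking at the final sound of each stem: -uj when the stem ends in a voiceless consonant (*itnuzdep*, *pehifok*); -ta when the stem ends in a voiced consonant (*wid*, *arav*, *lij*); -ral when the stem ends in a vowel (*viso*, *denke*).
The final sound of *gajfup* is /p/, which is a voiceless consonant, so the suffix is -uj, giving *gajfupuj*.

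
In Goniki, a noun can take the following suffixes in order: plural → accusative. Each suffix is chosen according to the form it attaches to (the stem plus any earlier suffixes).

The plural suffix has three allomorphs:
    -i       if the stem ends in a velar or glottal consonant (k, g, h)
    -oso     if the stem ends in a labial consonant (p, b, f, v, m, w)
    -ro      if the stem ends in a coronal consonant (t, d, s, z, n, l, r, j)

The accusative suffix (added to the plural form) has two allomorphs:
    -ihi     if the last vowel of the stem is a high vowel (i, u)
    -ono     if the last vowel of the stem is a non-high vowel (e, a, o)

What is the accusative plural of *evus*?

evusroono

The final consonant of *evus* is /s/, which is coronal, so the plural suffix is -ro, giving *evusro*.
The plural form *evusro*: last vowel = /o/, a non-high vowel → -ono → *evusroono*.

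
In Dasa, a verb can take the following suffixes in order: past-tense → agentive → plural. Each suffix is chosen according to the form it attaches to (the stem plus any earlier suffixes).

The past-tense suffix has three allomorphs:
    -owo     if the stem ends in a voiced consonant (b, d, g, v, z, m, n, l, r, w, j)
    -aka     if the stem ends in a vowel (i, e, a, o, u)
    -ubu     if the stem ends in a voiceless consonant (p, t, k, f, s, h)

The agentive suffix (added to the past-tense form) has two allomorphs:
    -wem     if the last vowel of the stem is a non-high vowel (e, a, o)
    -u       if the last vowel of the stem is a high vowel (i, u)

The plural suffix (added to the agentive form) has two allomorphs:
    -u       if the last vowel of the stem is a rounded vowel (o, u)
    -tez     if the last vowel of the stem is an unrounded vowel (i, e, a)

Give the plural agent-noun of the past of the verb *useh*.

Since the final sound of *useh* is /h/ (a voiceless consonant), it takes -ubu, giving *usehubu*.
Since the last vowel of the past-tense form *usehubu* is /u/ (a high vowel), it takes -u, giving *usehubuu*.
Since the last vowel of the agentive form *usehubuu* is /u/ (a rounded vowel), it takes -u, giving *usehubuuu*.

usehubuuu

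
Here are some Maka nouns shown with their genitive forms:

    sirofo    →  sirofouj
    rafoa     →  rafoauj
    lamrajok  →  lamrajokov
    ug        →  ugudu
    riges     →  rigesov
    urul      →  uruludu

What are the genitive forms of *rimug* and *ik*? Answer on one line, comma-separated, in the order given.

The alternation tracks the final sound of the stem — -ov when the stem ends in a voiceless consonant (*lamrajok*, *riges*); -udu when the stem ends in a voiced consonant (*ug*, *urul*); -uj when the stem ends in a vowel (*sirofo*, *rafoa*).
Since the final sound of *rimug* is /g/ (a voiced consonant), it takes -udu, giving *rimugudu*.
*ik* — final sound /k/ (a voiceless consonant) → -ov → *ikov*.

rimugudu, ikov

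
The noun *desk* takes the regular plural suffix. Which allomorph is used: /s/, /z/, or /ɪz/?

The stem *desk* ends in a voiceless non-sibilant consonant.
The plural suffix surfaces as /ɪz/ after sibilants, /s/ after other voiceless consonants, and /z/ after other voiced sounds.
So the plural -s on *desk* is pronounced /s/.

/s/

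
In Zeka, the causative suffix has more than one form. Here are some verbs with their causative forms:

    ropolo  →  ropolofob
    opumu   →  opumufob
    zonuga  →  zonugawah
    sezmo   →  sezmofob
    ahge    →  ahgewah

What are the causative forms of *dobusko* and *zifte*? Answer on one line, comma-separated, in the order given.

Looking at the last vowel of each stem: -fob when the last vowel of the stem is a rounded vowel (*ropolo*, *opumu*, *sezmo*); -wah when the last vowel of the stem is an unrounded vowel (*zonuga*, *ahge*).
*dobusko* — last vowel /o/ (a rounded vowel) → -fob → *dobuskofob*.
*zifte* — last vowel /e/ (an unrounded vowel) → -wah → *ziftewah*.

dobuskofob, ziftewah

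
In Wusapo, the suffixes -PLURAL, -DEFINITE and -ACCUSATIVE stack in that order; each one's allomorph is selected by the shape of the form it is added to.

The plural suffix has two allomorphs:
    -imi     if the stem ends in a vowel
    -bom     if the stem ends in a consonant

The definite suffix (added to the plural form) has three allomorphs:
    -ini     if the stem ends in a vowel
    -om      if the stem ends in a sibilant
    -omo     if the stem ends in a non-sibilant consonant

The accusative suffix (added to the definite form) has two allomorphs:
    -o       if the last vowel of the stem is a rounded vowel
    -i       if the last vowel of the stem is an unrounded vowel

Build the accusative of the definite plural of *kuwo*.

Since the final sound of *kuwo* is /o/ (a vowel), it takes -imi, giving *kuwoimi*.
Since the final sound of the plural form *kuwoimi* is /i/ (a vowel), it takes -ini, giving *kuwoimiini*.
The last vowel of the definite form *kuwoimiini* is /i/, which is an unrounded vowel, so the accusative suffix is -i, giving *kuwoimiinii*.

kuwoimiinii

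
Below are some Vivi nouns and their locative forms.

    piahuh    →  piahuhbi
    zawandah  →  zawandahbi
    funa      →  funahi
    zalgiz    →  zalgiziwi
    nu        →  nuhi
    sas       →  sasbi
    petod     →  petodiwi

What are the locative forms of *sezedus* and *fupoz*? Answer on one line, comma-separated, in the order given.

sezedusbi, fupoziwi

The pattern is voicing of the final sound: -bi when the stem ends in a voiceless consonant (*piahuh*, *zawandah*, *sas*); -iwi when the stem ends in a voiced consonant (*zalgiz*, *petod*); -hi when the stem ends in a vowel (*funa*, *nu*).
The final sound of *sezedus* is /s/, which is a voiceless consonant, so the suffix is -bi, giving *sezedusbi*.
*fupoz* — final sound /z/ (a voiced consonant) → -iwi → *fupoziwi*.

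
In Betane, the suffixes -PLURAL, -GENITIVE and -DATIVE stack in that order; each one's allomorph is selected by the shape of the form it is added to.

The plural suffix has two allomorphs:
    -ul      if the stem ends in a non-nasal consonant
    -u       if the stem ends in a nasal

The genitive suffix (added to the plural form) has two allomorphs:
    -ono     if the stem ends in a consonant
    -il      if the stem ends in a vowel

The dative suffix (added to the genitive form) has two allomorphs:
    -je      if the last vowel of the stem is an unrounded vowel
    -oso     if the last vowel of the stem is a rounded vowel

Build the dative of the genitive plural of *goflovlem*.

The final consonant of *goflovlem* is /m/, which is a nasal, so the plural suffix is -u, giving *goflovlemu*.
The final sound of the plural form *goflovlemu* is /u/, which is a vowel, so the genitive suffix is -il, giving *goflovlemuil*.
The genitive form *goflovlemuil* — last vowel /i/ (an unrounded vowel) → -je → *goflovlemuilje*.

goflovlemuilje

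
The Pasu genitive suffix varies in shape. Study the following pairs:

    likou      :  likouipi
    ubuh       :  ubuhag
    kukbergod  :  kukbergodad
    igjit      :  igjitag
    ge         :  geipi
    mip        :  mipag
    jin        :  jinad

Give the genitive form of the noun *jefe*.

jefeipi

Looking at the final sound of each stem: -ag when the stem ends in a voiceless consonant (*ubuh*, *igjit*, *mip*); -ad when the stem ends in a voiced consonant (*kukbergod*, *jin*); -ipi when the stem ends in a vowel (*likou*, *ge*).
*jefe* — final sound /e/ (a vowel) → -ipi → *jefeipi*.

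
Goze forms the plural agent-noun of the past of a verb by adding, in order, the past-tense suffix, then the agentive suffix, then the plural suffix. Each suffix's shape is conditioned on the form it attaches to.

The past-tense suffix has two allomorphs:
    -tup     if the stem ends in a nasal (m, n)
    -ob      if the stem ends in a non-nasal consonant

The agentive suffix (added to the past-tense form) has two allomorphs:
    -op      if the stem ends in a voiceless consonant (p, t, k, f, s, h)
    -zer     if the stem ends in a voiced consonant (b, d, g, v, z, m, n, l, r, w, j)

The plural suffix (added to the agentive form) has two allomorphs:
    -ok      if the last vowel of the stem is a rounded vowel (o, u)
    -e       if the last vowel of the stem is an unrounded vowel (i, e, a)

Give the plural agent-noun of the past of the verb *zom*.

*zom*: final consonant = /m/, a nasal → -tup → *zomtup*.
Since the final consonant of the past-tense form *zomtup* is /p/ (voiceless), it takes -op, giving *zomtupop*.
The agentive form *zomtupop*: last vowel = /o/, a rounded vowel → -ok → *zomtupopok*.

zomtupopok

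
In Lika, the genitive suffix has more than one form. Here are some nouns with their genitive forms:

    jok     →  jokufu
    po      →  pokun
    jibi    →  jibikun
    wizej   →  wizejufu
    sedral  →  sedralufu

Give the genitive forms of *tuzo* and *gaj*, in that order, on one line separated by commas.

tuzokun, gajufu

The pattern is consonant vs. vowel: -ufu when the stem ends in a consonant (*jok*, *wizej*, *sedral*); -kun when the stem ends in a vowel (*po*, *jibi*).
The final sound of *tuzo* is /o/, which is a vowel, so the suffix is -kun, giving *tuzokun*.
The final sound of *gaj* is /j/, which is a consonant, so the suffix is -ufu, giving *gajufu*.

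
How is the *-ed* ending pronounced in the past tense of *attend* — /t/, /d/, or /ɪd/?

The stem *attend* ends in /t/ or /d/.
The -ed suffix is realized as /ɪd/ after /t, d/; as /t/ after other voiceless consonants; and as /d/ after other voiced sounds.
So -ed on *attend* is pronounced /ɪd/.

/ɪd/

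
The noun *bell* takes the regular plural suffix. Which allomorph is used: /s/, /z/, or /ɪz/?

The stem *bell* ends in a voiced non-sibilant sound.
The plural suffix surfaces as /ɪz/ after sibilants, /s/ after other voiceless consonants, and /z/ after other voiced sounds.
So the plural -s on *bell* is pronounced /z/.

/z/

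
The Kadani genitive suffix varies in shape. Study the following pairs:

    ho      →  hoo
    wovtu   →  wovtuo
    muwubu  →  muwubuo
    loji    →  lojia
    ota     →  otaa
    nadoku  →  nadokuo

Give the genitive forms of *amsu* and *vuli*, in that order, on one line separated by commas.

amsuo, vulia

Looking at the last vowel of each stem: -o when the last vowel of the stem is a rounded vowel (*ho*, *wovtu*, *muwubu*, *nadoku*); -a when the last vowel of the stem is an unrounded vowel (*loji*, *ota*).
*amsu* — last vowel /u/ (a rounded vowel) → -o → *amsuo*.
*vuli*: last vowel = /i/, an unrounded vowel → -a → *vulia*.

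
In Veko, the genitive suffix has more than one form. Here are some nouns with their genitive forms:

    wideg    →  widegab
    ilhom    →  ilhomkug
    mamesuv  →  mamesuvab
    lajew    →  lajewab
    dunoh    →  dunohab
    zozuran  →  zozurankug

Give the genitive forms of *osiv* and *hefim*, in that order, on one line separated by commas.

The pattern is nasality of the final consonant: -kug when the stem ends in a nasal (*ilhom*, *zozuran*); -ab when the stem ends in a non-nasal consonant (*wideg*, *mamesuv*, *lajew*, *dunoh*).
The final consonant of *osiv* is /v/, which is non-nasal, so the suffix is -ab, giving *osivab*.
Since the final consonant of *hefim* is /m/ (a nasal), it takes -kug, giving *hefimkug*.

osivab, hefimkug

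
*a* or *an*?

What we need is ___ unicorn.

The indefinite article is chosen by the initial *sound* of the following word, not its spelling.
*unicorn* begins with the sound /juː/ (u pronounced /juː/) — a consonant sound.
So the article is *a*: What we need is a unicorn.

a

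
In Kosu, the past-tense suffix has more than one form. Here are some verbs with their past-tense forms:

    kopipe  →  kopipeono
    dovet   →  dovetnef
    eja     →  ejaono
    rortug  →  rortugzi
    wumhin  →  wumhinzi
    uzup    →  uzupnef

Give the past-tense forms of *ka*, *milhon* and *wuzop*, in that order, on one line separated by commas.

The alternation tracks the final sound of the stem — -nef when the stem ends in a voiceless consonant (*dovet*, *uzup*); -zi when the stem ends in a voiced consonant (*rortug*, *wumhin*); -ono when the stem ends in a vowel (*kopipe*, *eja*).
Since the final sound of *ka* is /a/ (a vowel), it takes -ono, giving *kaono*.
*milhon*: final sound = /n/, a voiced consonant → -zi → *milhonzi*.
*wuzop* — final sound /p/ (a voiceless consonant) → -nef → *wuzopnef*.

kaono, milhonzi, wuzopnef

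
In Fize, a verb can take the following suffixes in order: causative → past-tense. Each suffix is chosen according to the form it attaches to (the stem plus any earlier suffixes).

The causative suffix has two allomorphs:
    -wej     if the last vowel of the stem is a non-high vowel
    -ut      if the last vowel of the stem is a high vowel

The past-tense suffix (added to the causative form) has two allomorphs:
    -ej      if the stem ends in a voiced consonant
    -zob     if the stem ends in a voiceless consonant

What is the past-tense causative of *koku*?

kokuutzob

Since the last vowel of *koku* is /u/ (a high vowel), it takes -ut, giving *kokuut*.
Since the final consonant of the causative form *kokuut* is /t/ (voiceless), it takes -zob, giving *kokuutzob*.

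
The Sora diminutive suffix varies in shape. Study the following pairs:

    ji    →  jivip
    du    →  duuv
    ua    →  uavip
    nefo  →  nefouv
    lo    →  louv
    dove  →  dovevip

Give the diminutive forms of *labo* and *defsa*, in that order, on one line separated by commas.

The pattern is rounding harmony: -uv when the last vowel of the stem is a rounded vowel (*du*, *nefo*, *lo*); -vip when the last vowel of the stem is an unrounded vowel (*ji*, *ua*, *dove*).
Since the last vowel of *labo* is /o/ (a rounded vowel), it takes -uv, giving *labouv*.
*defsa*: last vowel = /a/, an unrounded vowel → -vip → *defsavip*.

labouv, defsavip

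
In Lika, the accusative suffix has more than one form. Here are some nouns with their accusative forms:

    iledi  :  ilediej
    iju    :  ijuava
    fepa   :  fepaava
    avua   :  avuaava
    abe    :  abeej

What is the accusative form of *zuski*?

The alternation tracks the last vowel of the stem — -ej when the last vowel of the stem is a front vowel (*iledi*, *abe*); -ava when the last vowel of the stem is a back vowel (*iju*, *fepa*, *avua*).
*zuski* — last vowel /i/ (a front vowel) → -ej → *zuskiej*.

zuskiej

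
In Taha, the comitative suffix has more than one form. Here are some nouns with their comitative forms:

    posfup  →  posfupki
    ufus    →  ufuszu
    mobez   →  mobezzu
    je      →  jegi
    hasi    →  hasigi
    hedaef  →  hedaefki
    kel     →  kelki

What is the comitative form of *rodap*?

rodapki

The pattern is sibilance of the final sound: -zu when the stem ends in a sibilant (*ufus*, *mobez*); -ki when the stem ends in a non-sibilant consonant (*posfup*, *hedaef*, *kel*); -gi when the stem ends in a vowel (*je*, *hasi*).
Since the final sound of *rodap* is /p/ (a non-sibilant consonant), it takes -ki, giving *rodapki*.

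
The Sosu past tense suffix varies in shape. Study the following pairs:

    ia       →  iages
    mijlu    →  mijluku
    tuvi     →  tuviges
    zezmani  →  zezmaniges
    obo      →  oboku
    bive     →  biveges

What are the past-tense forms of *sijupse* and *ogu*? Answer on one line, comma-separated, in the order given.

sijupseges, oguku

Looking at the last vowel of each stem: -ku when the last vowel of the stem is a rounded vowel (*mijlu*, *obo*); -ges when the last vowel of the stem is an unrounded vowel (*ia*, *tuvi*, *zezmani*, *bive*).
*sijupse* — last vowel /e/ (an unrounded vowel) → -ges → *sijupseges*.
*ogu* — last vowel /u/ (a rounded vowel) → -ku → *oguku*.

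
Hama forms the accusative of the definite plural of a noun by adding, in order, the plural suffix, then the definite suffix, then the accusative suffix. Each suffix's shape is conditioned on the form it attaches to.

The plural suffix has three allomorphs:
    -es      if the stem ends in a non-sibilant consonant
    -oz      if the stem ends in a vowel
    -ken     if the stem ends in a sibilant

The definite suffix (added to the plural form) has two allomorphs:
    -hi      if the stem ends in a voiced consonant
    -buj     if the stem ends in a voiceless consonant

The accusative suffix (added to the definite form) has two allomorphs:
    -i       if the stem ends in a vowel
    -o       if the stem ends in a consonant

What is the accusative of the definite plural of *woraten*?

Since the final sound of *woraten* is /n/ (a non-sibilant consonant), it takes -es, giving *woratenes*.
The plural form *woratenes*: final consonant = /s/, voiceless → -buj → *woratenesbuj*.
The definite form *woratenesbuj* — final sound /j/ (a consonant) → -o → *woratenesbujo*.

woratenesbujo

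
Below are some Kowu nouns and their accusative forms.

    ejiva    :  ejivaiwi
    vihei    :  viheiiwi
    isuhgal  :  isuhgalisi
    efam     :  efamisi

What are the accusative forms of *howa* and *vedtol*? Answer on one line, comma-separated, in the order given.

howaiwi, vedtolisi

The suffix is conditioned by the final sound: -isi when the stem ends in a consonant (*isuhgal*, *efam*); -iwi when the stem ends in a vowel (*ejiva*, *vihei*).
Since the final sound of *howa* is /a/ (a vowel), it takes -iwi, giving *howaiwi*.
The final sound of *vedtol* is /l/, which is a consonant, so the suffix is -isi, giving *vedtolisi*.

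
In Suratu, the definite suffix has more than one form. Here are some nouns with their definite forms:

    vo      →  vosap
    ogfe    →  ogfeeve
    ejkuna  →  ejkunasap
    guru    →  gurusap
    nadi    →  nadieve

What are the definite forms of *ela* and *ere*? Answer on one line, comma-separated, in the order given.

The alternation tracks the last vowel of the stem — -eve when the last vowel of the stem is a front vowel (*ogfe*, *nadi*); -sap when the last vowel of the stem is a back vowel (*vo*, *ejkuna*, *guru*).
The last vowel of *ela* is /a/, which is a back vowel, so the suffix is -sap, giving *elasap*.
Since the last vowel of *ere* is /e/ (a front vowel), it takes -eve, giving *ereeve*.

elasap, ereeve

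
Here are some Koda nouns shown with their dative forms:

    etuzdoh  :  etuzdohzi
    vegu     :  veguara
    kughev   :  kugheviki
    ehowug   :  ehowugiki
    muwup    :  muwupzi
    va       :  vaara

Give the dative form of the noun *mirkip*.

The suffix is conditioned by the final sound: -zi when the stem ends in a voiceless consonant (*etuzdoh*, *muwup*); -iki when the stem ends in a voiced consonant (*kughev*, *ehowug*); -ara when the stem ends in a vowel (*vegu*, *va*).
Since the final sound of *mirkip* is /p/ (a voiceless consonant), it takes -zi, giving *mirkipzi*.

mirkipzi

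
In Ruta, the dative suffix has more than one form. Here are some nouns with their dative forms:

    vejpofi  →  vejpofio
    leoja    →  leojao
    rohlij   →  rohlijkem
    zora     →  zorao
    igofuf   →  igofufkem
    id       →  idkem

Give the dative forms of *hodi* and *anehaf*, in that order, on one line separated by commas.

hodio, anehafkem

The suffix is conditioned by the final sound: -kem when the stem ends in a consonant (*rohlij*, *igofuf*, *id*); -o when the stem ends in a vowel (*vejpofi*, *leoja*, *zora*).
The final sound of *hodi* is /i/, which is a vowel, so the suffix is -o, giving *hodio*.
The final sound of *anehaf* is /f/, which is a consonant, so the suffix is -kem, giving *anehafkem*.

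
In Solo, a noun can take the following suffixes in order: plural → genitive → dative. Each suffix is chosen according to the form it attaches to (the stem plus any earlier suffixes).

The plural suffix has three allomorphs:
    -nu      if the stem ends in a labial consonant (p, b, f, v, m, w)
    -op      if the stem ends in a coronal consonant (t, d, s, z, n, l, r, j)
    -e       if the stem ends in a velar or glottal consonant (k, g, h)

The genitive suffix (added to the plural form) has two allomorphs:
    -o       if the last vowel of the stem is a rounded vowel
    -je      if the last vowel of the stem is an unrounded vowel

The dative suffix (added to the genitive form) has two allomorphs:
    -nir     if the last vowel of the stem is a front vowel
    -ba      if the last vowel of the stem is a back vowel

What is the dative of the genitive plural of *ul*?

ulopoba

The final consonant of *ul* is /l/, which is coronal, so the plural suffix is -op, giving *ulop*.
Since the last vowel of the plural form *ulop* is /o/ (a rounded vowel), it takes -o, giving *ulopo*.
The last vowel of the genitive form *ulopo* is /o/, which is a back vowel, so the dative suffix is -ba, giving *ulopoba*.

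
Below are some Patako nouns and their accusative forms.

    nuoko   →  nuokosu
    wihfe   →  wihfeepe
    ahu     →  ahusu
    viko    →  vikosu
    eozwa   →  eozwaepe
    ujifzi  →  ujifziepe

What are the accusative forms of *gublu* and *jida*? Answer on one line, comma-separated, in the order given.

The alternation tracks the last vowel of the stem — -su when the last vowel of the stem is a rounded vowel (*nuoko*, *ahu*, *viko*); -epe when the last vowel of the stem is an unrounded vowel (*wihfe*, *eozwa*, *ujifzi*).
*gublu* — last vowel /u/ (a rounded vowel) → -su → *gublusu*.
*jida*: last vowel = /a/, an unrounded vowel → -epe → *jidaepe*.

gublusu, jidaepe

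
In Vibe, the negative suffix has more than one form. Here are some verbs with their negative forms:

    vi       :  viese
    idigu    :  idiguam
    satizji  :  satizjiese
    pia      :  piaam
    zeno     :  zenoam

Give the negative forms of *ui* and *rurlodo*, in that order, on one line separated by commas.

The suffix is conditioned by the last vowel: -ese when the last vowel of the stem is a front vowel (*vi*, *satizji*); -am when the last vowel of the stem is a back vowel (*idigu*, *pia*, *zeno*).
*ui*: last vowel = /i/, a front vowel → -ese → *uiese*.
*rurlodo*: last vowel = /o/, a back vowel → -am → *rurlodoam*.

uiese, rurlodoam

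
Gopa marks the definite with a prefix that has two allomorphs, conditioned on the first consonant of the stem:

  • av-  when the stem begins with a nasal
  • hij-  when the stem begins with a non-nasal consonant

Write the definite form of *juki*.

The first consonant of *juki* is /j/, which is non-nasal, so the prefix is hij-, giving *hijjuki*.

hijjuki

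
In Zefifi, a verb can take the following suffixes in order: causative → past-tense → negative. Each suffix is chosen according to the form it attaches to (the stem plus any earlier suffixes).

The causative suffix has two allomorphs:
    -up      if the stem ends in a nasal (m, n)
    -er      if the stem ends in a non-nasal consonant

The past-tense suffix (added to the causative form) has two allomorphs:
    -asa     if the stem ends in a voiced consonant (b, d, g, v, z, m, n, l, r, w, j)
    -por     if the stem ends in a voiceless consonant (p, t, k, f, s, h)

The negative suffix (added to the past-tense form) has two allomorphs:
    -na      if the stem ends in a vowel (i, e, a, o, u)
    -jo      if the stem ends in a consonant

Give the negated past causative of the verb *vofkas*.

The final consonant of *vofkas* is /s/, which is non-nasal, so the causative suffix is -er, giving *vofkaser*.
The final consonant of the causative form *vofkaser* is /r/, which is voiced, so the past-tense suffix is -asa, giving *vofkaserasa*.
The past-tense form *vofkaserasa* — final sound /a/ (a vowel) → -na → *vofkaserasana*.

vofkaserasana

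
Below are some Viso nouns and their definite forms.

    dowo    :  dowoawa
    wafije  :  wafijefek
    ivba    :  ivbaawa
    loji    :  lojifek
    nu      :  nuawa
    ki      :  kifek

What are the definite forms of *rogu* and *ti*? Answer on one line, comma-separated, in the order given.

roguawa, tifek

The alternation tracks the last vowel of the stem — -fek when the last vowel of the stem is a front vowel (*wafije*, *loji*, *ki*); -awa when the last vowel of the stem is a back vowel (*dowo*, *ivba*, *nu*).
*rogu*: last vowel = /u/, a back vowel → -awa → *roguawa*.
The last vowel of *ti* is /i/, which is a front vowel, so the suffix is -fek, giving *tifek*.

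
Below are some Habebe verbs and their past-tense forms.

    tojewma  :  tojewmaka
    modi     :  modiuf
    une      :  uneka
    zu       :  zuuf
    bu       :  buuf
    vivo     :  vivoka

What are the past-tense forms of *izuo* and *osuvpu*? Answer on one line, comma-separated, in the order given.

Looking at the last vowel of each stem: -uf when the last vowel of the stem is a high vowel (*modi*, *zu*, *bu*); -ka when the last vowel of the stem is a non-high vowel (*tojewma*, *une*, *vivo*).
*izuo* — last vowel /o/ (a non-high vowel) → -ka → *izuoka*.
*osuvpu*: last vowel = /u/, a high vowel → -uf → *osuvpuuf*.

izuoka, osuvpuuf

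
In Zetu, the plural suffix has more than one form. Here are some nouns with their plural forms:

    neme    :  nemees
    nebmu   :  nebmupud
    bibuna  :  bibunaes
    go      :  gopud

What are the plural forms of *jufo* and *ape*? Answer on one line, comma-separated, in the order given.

The suffix is conditioned by the last vowel: -pud when the last vowel of the stem is a rounded vowel (*nebmu*, *go*); -es when the last vowel of the stem is an unrounded vowel (*neme*, *bibuna*).
The last vowel of *jufo* is /o/, which is a rounded vowel, so the suffix is -pud, giving *jufopud*.
*ape*: last vowel = /e/, an unrounded vowel → -es → *apees*.

jufopud, apees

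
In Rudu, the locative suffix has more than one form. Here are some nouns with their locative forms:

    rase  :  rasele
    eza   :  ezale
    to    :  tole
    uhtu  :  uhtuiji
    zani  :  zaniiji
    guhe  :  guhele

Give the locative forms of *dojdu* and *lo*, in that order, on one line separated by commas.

The alternation tracks the last vowel of the stem — -iji when the last vowel of the stem is a high vowel (*uhtu*, *zani*); -le when the last vowel of the stem is a non-high vowel (*rase*, *eza*, *to*, *guhe*).
*dojdu* — last vowel /u/ (a high vowel) → -iji → *dojduiji*.
Since the last vowel of *lo* is /o/ (a non-high vowel), it takes -le, giving *lole*.

dojduiji, lole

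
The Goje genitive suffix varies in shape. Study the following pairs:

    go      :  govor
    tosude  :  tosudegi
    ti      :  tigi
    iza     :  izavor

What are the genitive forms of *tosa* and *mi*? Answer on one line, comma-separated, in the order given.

tosavor, migi

Looking at the last vowel of each stem: -gi when the last vowel of the stem is a front vowel (*tosude*, *ti*); -vor when the last vowel of the stem is a back vowel (*go*, *iza*).
The last vowel of *tosa* is /a/, which is a back vowel, so the suffix is -vor, giving *tosavor*.
*mi* — last vowel /i/ (a front vowel) → -gi → *migi*.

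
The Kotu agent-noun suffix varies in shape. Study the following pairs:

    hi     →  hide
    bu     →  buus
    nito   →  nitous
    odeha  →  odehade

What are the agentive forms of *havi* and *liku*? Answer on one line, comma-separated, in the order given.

havide, likuus

Looking at the last vowel of each stem: -us when the last vowel of the stem is a rounded vowel (*bu*, *nito*); -de when the last vowel of the stem is an unrounded vowel (*hi*, *odeha*).
*havi* — last vowel /i/ (an unrounded vowel) → -de → *havide*.
*liku*: last vowel = /u/, a rounded vowel → -us → *likuus*.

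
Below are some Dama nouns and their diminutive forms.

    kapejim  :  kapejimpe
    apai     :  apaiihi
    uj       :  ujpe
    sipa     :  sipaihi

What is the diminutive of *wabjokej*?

wabjokejpe

Looking at the final sound of each stem: -pe when the stem ends in a consonant (*kapejim*, *uj*); -ihi when the stem ends in a vowel (*apai*, *sipa*).
*wabjokej*: final sound = /j/, a consonant → -pe → *wabjokejpe*.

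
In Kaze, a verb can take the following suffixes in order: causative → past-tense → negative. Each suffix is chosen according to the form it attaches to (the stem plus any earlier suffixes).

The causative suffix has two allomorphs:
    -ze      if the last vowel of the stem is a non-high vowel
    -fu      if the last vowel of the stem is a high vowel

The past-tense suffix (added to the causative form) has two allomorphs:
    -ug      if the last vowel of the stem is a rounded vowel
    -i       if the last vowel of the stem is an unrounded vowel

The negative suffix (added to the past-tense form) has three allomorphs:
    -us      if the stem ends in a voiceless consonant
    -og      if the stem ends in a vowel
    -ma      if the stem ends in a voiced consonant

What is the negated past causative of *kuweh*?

The last vowel of *kuweh* is /e/, which is a non-high vowel, so the causative suffix is -ze, giving *kuwehze*.
The last vowel of the causative form *kuwehze* is /e/, which is an unrounded vowel, so the past-tense suffix is -i, giving *kuwehzei*.
Since the final sound of the past-tense form *kuwehzei* is /i/ (a vowel), it takes -og, giving *kuwehzeiog*.

kuwehzeiog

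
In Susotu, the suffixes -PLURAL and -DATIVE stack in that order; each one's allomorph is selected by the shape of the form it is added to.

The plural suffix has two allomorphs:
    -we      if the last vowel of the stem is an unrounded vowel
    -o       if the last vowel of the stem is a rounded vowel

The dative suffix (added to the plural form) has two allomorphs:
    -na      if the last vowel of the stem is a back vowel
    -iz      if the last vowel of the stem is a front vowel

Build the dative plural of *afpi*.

afpiweiz

Since the last vowel of *afpi* is /i/ (an unrounded vowel), it takes -we, giving *afpiwe*.
The last vowel of the plural form *afpiwe* is /e/, which is a front vowel, so the dative suffix is -iz, giving *afpiweiz*.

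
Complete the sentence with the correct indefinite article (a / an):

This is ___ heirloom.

The indefinite article is chosen by the initial *sound* of the following word, not its spelling.
*heirloom* begins with the sound /ɛ/ (silent h) — a vowel sound.
So the article is *an*: This is an heirloom.

an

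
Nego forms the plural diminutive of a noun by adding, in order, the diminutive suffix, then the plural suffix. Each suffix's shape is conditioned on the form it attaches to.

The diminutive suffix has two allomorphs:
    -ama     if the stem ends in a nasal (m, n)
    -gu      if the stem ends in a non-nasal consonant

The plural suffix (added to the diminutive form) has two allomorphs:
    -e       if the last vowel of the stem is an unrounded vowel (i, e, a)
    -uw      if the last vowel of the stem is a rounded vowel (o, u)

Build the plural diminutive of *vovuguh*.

vovuguhguuw

*vovuguh*: final consonant = /h/, non-nasal → -gu → *vovuguhgu*.
The diminutive form *vovuguhgu* — last vowel /u/ (a rounded vowel) → -uw → *vovuguhguuw*.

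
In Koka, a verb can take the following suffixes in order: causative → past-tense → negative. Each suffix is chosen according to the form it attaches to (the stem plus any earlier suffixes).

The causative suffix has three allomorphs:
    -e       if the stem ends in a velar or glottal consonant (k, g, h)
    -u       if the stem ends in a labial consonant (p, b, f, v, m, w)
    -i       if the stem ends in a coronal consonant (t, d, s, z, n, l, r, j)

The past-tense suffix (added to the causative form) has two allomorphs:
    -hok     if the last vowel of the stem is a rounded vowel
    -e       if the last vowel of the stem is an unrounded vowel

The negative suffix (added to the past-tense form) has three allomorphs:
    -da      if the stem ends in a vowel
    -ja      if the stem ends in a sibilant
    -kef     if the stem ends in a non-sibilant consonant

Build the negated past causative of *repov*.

Since the final consonant of *repov* is /v/ (labial), it takes -u, giving *repovu*.
The last vowel of the causative form *repovu* is /u/, which is a rounded vowel, so the past-tense suffix is -hok, giving *repovuhok*.
The final sound of the past-tense form *repovuhok* is /k/, which is a non-sibilant consonant, so the negative suffix is -kef, giving *repovuhokkef*.

repovuhokkef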